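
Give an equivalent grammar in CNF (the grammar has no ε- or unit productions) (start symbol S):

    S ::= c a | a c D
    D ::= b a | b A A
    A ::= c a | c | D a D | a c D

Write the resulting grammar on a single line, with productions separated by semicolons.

S ::= X1 X2 | X2 Y1; D ::= X3 X2 | X3 Y2; A ::= X1 X2 | c | D Y3 | X2 Y4; X1 ::= c; X2 ::= a; X3 ::= b; Y1 ::= X1 D; Y2 ::= A A; Y3 ::= X2 D; Y4 ::= X1 D

Introduce a nonterminal for each terminal appearing in a rule of length ≥ 2: X1 → c, X2 → a, X3 → b.
Binarize each right-hand side of length ≥ 3 by chaining fresh nonterminals (Y1, Y2, …): affected rules were S → X2 X1 D; D → X3 A A; A → D X2 D; A → X2 X1 D.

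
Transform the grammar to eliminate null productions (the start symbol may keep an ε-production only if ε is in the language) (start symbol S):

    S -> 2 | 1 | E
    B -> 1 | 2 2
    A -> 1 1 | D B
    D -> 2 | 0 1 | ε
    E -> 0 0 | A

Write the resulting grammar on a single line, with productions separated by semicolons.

The nullable symbols are {D}.
ε ∉ L(G), so no ε-production is kept.
Expand every rule over subsets of its nullable positions: A → D B gives D B | B.

S -> 2 | 1 | E; B -> 1 | 2 2; A -> 1 1 | D B | B; D -> 2 | 0 1; E -> 0 0 | A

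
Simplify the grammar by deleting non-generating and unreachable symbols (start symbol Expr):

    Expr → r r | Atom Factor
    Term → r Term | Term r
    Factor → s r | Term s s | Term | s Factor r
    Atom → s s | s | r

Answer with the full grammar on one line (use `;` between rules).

Expr → r r | Atom Factor; Factor → s r | s Factor r; Atom → s s | s | r

Generating nonterminals: {Atom, Expr, Factor}.
Reachable from Expr after that: {Atom, Expr, Factor}.
Removed useless symbols: {Term} and every production mentioning them.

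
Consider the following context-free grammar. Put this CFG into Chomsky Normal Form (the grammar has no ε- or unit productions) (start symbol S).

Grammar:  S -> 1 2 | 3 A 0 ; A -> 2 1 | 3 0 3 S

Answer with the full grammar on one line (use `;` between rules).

Introduce a nonterminal for each terminal appearing in a rule of length ≥ 2: X1 → 1, X2 → 2, X3 → 3, X4 → 0.
Binarize each right-hand side of length ≥ 3 by chaining fresh nonterminals (Y1, Y2, …): affected rules were S → X3 A X4; A → X3 X4 X3 S.

S -> X1 X2 | X3 Y1; A -> X2 X1 | X3 Y2; X1 -> 1; X2 -> 2; X3 -> 3; X4 -> 0; Y1 -> A X4; Y2 -> X4 Y3; Y3 -> X3 S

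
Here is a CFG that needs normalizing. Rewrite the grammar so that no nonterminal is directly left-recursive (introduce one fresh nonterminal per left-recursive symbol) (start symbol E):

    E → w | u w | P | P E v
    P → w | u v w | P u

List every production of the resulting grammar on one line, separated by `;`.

Left recursion appears on P.
For P: α = {u}, β = {w, u v w}. Rewrite as P → β P' and P' → α P' | ε.

E → w | u w | P | P E v; P → w P' | u v w P'; P' → u P' | ε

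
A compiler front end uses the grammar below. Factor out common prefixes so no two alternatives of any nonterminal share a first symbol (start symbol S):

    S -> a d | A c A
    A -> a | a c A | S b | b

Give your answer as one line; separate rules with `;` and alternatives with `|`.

S -> a d | A c A; A -> S b | b | a A'; A' -> ε | c A

A has alternatives sharing prefix 'a': factor to A → a A' with A' → ε | c A.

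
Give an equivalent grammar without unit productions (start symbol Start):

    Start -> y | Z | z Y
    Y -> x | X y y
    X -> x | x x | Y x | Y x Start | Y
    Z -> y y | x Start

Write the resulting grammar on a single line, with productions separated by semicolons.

Unit pairs: Start ⇒* {Z}; X ⇒* {Y}.
Replace each nonterminal's rules with the union of the non-unit rules of every nonterminal it unit-derives.

Start -> y y | x Start | y | z Y; Y -> x | X y y; X -> x | x x | Y x | Y x Start | X y y; Z -> y y | x Start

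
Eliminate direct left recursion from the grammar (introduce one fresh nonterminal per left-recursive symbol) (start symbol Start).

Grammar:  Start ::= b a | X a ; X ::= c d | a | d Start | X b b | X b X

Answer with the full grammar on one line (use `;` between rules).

Left recursion appears on X.
For X: α = {b b, b X}, β = {c d, a, d Start}. Rewrite as X → β X1 and X1 → α X1 | ε.

Start ::= b a | X a; X ::= c d X1 | a X1 | d Start X1; X1 ::= b b X1 | b X X1 | ε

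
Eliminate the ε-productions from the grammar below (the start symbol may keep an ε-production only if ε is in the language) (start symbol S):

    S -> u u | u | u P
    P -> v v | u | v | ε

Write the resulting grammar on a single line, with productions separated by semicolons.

S -> u u | u | u P; P -> v v | u | v

Nullable set = {P}.
ε ∉ L(G), so no ε-production is kept.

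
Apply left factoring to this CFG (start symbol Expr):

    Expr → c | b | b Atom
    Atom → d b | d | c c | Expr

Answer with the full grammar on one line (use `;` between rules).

Expr → c | b Expr1; Atom → c c | Expr | d Atom1; Expr1 → ε | Atom; Atom1 → b | ε

Expr has alternatives sharing prefix 'b': factor to Expr → b Expr1 with Expr1 → ε | Atom.
Atom has alternatives sharing prefix 'd': factor to Atom → d Atom1 with Atom1 → b | ε.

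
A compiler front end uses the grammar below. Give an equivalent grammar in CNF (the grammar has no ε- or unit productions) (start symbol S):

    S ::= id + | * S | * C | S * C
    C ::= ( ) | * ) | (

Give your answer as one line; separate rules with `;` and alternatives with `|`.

Introduce a nonterminal for each terminal appearing in a rule of length ≥ 2: X1 → id, X2 → +, X3 → *, X4 → (, X5 → ).
Binarize each right-hand side of length ≥ 3 by chaining fresh nonterminals (Y1, Y2, …): affected rules were S → S X3 C.

S ::= X1 X2 | X3 S | X3 C | S Y1; C ::= X4 X5 | X3 X5 | (; X1 ::= id; X2 ::= +; X3 ::= *; X4 ::= (; X5 ::= ); Y1 ::= X3 C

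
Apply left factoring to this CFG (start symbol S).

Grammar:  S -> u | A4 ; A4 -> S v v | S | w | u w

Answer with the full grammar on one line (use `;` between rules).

S -> u | A4; A4 -> w | u w | S A4'; A4' -> v v | ε

A4 has alternatives sharing prefix 'S': factor to A4 → S A4' with A4' → v v | ε.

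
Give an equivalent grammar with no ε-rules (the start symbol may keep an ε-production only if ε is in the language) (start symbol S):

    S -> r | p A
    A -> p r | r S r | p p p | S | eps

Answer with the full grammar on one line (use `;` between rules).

Nullable nonterminals: {A}.
ε ∉ L(G), so no ε-production is kept.
Expand every rule over subsets of its nullable positions: S → p A gives p A | p.

S -> r | p A | p; A -> p r | r S r | p p p | S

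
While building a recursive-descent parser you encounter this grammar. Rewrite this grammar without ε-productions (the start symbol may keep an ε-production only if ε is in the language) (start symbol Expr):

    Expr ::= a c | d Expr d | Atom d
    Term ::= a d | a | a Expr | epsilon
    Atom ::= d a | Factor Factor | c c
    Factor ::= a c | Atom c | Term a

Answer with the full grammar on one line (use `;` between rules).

Expr ::= a c | d Expr d | Atom d; Term ::= a d | a | a Expr; Atom ::= d a | Factor Factor | c c; Factor ::= a c | Atom c | Term a | a

Nullable set = {Term}.
ε ∉ L(G), so no ε-production is kept.
Add the nullable-subset variants: Factor → Term a gives Term a | a.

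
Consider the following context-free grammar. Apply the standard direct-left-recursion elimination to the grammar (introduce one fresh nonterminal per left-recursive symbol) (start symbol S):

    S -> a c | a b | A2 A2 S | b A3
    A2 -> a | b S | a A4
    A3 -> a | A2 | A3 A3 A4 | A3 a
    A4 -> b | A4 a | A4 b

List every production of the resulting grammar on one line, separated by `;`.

S -> a c | a b | A2 A2 S | b A3; A2 -> a | b S | a A4; A3 -> a A3' | A2 A3'; A4 -> b A4'; A3' -> A3 A4 A3' | a A3' | epsilon; A4' -> a A4' | b A4' | epsilon

Directly left-recursive nonterminals: A3, A4.
For A3: α = {A3 A4, a}, β = {a, A2}. Rewrite as A3 → β A3' and A3' → α A3' | ε.
For A4: α = {a, b}, β = {b}. Rewrite as A4 → β A4' and A4' → α A4' | ε.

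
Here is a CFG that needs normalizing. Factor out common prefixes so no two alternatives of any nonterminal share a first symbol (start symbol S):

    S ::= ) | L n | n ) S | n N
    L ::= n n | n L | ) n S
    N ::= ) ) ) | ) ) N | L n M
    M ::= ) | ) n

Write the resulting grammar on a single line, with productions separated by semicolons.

S ::= ) | L n | n S'; L ::= ) n S | n L'; N ::= L n M | ) ) N'; M ::= ) M'; S' ::= ) S | N; L' ::= n | L; N' ::= ) | N; M' ::= ε | n

S has alternatives sharing prefix 'n': factor to S → n S' with S' → ) S | N.
L has alternatives sharing prefix 'n': factor to L → n L' with L' → n | L.
N has alternatives sharing prefix ') )': factor to N → ) ) N' with N' → ) | N.
M has alternatives sharing prefix ')': factor to M → ) M' with M' → ε | n.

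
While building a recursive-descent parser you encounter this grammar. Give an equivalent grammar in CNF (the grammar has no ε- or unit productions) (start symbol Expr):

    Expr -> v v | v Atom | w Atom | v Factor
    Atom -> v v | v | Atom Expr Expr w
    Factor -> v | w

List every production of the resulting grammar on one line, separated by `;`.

Expr -> X1 X1 | X1 Atom | X2 Atom | X1 Factor; Atom -> X1 X1 | v | Atom Y1; Factor -> v | w; X1 -> v; X2 -> w; Y1 -> Expr Y2; Y2 -> Expr X2

Introduce a nonterminal for each terminal appearing in a rule of length ≥ 2: X1 → v, X2 → w.
Binarize each right-hand side of length ≥ 3 by chaining fresh nonterminals (Y1, Y2, …): affected rules were Atom → Atom Expr Expr X2.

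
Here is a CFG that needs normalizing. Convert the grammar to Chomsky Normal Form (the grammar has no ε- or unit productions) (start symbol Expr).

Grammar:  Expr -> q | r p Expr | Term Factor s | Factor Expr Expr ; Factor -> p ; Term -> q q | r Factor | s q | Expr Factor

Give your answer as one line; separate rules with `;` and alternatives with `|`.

Expr -> q | X1 Y1 | Term Y2 | Factor Y3; Factor -> p; Term -> X4 X4 | X1 Factor | X3 X4 | Expr Factor; X1 -> r; X2 -> p; X3 -> s; X4 -> q; Y1 -> X2 Expr; Y2 -> Factor X3; Y3 -> Expr Expr

Introduce a nonterminal for each terminal appearing in a rule of length ≥ 2: X1 → r, X2 → p, X3 → s, X4 → q.
Binarize each right-hand side of length ≥ 3 by chaining fresh nonterminals (Y1, Y2, …): affected rules were Expr → X1 X2 Expr; Expr → Term Factor X3; Expr → Factor Expr Expr.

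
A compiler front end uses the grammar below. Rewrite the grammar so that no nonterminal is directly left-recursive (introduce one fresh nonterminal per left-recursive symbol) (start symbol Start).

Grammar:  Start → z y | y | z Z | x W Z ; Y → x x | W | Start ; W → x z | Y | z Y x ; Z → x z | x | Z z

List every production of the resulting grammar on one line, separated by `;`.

Z is directly left-recursive.
For Z: α = {z}, β = {x z, x}. Rewrite as Z → β Z1 and Z1 → α Z1 | ε.

Start → z y | y | z Z | x W Z; Y → x x | W | Start; W → x z | Y | z Y x; Z → x z Z1 | x Z1; Z1 → z Z1 | ε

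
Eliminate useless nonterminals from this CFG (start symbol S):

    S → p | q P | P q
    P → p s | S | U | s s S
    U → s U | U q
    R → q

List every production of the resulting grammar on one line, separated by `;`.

Generating nonterminals: {P, R, S}.
Reachable from S after that: {P, S}.
Removed useless symbols: {R, U} and every production mentioning them.

S → p | q P | P q; P → p s | S | s s S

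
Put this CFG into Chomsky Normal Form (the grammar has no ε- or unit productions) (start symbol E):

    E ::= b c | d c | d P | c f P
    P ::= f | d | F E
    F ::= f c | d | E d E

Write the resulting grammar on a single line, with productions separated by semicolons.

Introduce a nonterminal for each terminal appearing in a rule of length ≥ 2: X1 → b, X2 → c, X3 → d, X4 → f.
Binarize each right-hand side of length ≥ 3 by chaining fresh nonterminals (Y1, Y2, …): affected rules were E → X2 X4 P; F → E X3 E.

E ::= X1 X2 | X3 X2 | X3 P | X2 Y1; P ::= f | d | F E; F ::= X4 X2 | d | E Y2; X1 ::= b; X2 ::= c; X3 ::= d; X4 ::= f; Y1 ::= X4 P; Y2 ::= X3 E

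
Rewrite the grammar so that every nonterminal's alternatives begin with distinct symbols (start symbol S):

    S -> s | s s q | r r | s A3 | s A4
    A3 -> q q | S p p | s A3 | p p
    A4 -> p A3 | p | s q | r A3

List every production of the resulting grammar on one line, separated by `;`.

S has alternatives sharing prefix 's': factor to S → s S' with S' → ε | s q | A3 | A4.
A4 has alternatives sharing prefix 'p': factor to A4 → p A4' with A4' → A3 | ε.

S -> r r | s S'; A3 -> q q | S p p | s A3 | p p; A4 -> s q | r A3 | p A4'; S' -> eps | s q | A3 | A4; A4' -> A3 | eps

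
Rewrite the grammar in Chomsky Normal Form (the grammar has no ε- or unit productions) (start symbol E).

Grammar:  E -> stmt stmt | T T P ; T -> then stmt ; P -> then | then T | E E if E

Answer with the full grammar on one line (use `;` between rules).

E -> X1 X1 | T Y1; T -> X2 X1; P -> then | X2 T | E Y2; X1 -> stmt; X2 -> then; X3 -> if; Y1 -> T P; Y2 -> E Y3; Y3 -> X3 E

Introduce a nonterminal for each terminal appearing in a rule of length ≥ 2: X1 → stmt, X2 → then, X3 → if.
Binarize each right-hand side of length ≥ 3 by chaining fresh nonterminals (Y1, Y2, …): affected rules were E → T T P; P → E E X3 E.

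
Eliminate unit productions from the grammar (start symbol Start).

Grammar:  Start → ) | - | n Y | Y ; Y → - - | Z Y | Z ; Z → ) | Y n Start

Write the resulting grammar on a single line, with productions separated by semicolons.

Unit pairs: Start ⇒* {Y, Z}; Y ⇒* {Z}.
For every A with A ⇒* B via unit rules, add B's non-unit alternatives to A; then delete every rule of the form X → Y.

Start → ) | Y n Start | - | n Y | - - | Z Y; Y → ) | Y n Start | - - | Z Y; Z → ) | Y n Start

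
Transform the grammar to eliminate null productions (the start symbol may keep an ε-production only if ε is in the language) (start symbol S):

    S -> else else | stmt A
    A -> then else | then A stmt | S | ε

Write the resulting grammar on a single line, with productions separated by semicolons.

S -> else else | stmt A | stmt; A -> then else | then A stmt | then stmt | S

Nullable set = {A}.
ε ∉ L(G), so no ε-production is kept.
For each production, add variants omitting each subset of nullable occurrences: S → stmt A gives stmt A | stmt. A → then A stmt gives then A stmt | then stmt.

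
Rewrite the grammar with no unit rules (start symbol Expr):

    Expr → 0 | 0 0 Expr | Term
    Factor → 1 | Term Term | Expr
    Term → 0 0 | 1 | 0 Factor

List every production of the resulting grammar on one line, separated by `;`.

Expr → 0 0 | 1 | 0 Factor | 0 | 0 0 Expr; Factor → 0 0 | 1 | 0 Factor | Term Term | 0 | 0 0 Expr; Term → 0 0 | 1 | 0 Factor

Unit pairs: Expr ⇒* {Term}; Factor ⇒* {Expr, Term}.
For each unit pair (A, B), copy every non-unit production of B to A, then drop all unit productions.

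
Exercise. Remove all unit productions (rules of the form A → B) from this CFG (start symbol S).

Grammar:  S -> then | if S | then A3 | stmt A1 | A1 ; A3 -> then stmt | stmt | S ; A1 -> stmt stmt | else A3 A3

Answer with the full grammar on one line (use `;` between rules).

S -> stmt stmt | else A3 A3 | then | if S | then A3 | stmt A1; A3 -> stmt stmt | else A3 A3 | then | if S | then A3 | stmt A1 | then stmt | stmt; A1 -> stmt stmt | else A3 A3

Unit pairs: A3 ⇒* {A1, S}; S ⇒* {A1}.
Replace each nonterminal's rules with the union of the non-unit rules of every nonterminal it unit-derives.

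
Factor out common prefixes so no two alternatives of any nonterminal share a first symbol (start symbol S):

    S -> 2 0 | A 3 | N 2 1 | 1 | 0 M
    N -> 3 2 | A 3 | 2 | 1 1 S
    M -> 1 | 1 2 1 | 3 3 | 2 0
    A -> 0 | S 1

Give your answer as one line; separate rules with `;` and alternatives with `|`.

M has alternatives sharing prefix '1': factor to M → 1 M' with M' → ε | 2 1.

S -> 2 0 | A 3 | N 2 1 | 1 | 0 M; N -> 3 2 | A 3 | 2 | 1 1 S; M -> 3 3 | 2 0 | 1 M'; A -> 0 | S 1; M' -> ε | 2 1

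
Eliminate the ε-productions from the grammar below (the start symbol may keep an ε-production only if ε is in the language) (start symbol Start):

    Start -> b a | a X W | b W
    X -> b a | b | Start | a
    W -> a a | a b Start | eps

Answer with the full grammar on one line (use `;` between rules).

The nullable symbols are {W}.
ε ∉ L(G), so no ε-production is kept.
For each production, add variants omitting each subset of nullable occurrences: Start → a X W gives a X W | a X. Start → b W gives b W | b.

Start -> b a | a X W | a X | b W | b; X -> b a | b | Start | a; W -> a a | a b Start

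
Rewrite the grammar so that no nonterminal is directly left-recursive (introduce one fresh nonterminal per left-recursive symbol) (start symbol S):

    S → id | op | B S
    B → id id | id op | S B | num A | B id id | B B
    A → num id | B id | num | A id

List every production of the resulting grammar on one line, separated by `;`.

B, A are directly left-recursive.
For B: α = {id id, B}, β = {id id, id op, S B, num A}. Rewrite as B → β B' and B' → α B' | ε.
For A: α = {id}, β = {num id, B id, num}. Rewrite as A → β A' and A' → α A' | ε.

S → id | op | B S; B → id id B' | id op B' | S B B' | num A B'; A → num id A' | B id A' | num A'; B' → id id B' | B B' | ε; A' → id A' | ε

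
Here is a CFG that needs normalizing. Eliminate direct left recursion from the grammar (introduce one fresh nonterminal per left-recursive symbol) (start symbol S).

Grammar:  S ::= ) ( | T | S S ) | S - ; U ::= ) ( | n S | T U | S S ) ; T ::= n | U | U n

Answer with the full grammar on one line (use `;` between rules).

S ::= ) ( S' | T S'; U ::= ) ( | n S | T U | S S ); T ::= n | U | U n; S' ::= S ) S' | - S' | ε

S is directly left-recursive.
For S: α = {S ), -}, β = {) (, T}. Rewrite as S → β S' and S' → α S' | ε.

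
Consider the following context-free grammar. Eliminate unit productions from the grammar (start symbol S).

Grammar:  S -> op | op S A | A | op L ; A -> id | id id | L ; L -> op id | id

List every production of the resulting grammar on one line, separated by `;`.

S -> op id | id | op | op S A | op L | id id; A -> op id | id | id id; L -> op id | id

Unit pairs: A ⇒* {L}; S ⇒* {A, L}.
For every A with A ⇒* B via unit rules, add B's non-unit alternatives to A; then delete every rule of the form X → Y.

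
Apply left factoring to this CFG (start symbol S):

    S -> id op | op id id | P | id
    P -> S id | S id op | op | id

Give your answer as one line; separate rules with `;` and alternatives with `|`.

S has alternatives sharing prefix 'id': factor to S → id S' with S' → op | ε.
P has alternatives sharing prefix 'S id': factor to P → S id P' with P' → ε | op.

S -> op id id | P | id S'; P -> op | id | S id P'; S' -> op | eps; P' -> eps | op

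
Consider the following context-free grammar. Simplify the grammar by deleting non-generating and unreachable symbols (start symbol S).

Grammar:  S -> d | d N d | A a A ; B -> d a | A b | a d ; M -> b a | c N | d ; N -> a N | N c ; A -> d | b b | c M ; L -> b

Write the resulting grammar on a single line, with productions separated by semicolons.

S -> d | A a A; M -> b a | d; A -> d | b b | c M

Generating nonterminals: {A, B, L, M, S}.
Reachable from S after that: {A, M, S}.
Removed useless symbols: {B, L, N} and every production mentioning them.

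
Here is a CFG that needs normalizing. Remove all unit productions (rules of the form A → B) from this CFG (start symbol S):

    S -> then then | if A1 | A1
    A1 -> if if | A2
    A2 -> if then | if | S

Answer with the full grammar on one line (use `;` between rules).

S -> if then | if | if if | then then | if A1; A1 -> if then | if | if if | then then | if A1; A2 -> if then | if | if if | then then | if A1

Unit pairs: A1 ⇒* {A2, S}; A2 ⇒* {A1, S}; S ⇒* {A1, A2}.
For every A with A ⇒* B via unit rules, add B's non-unit alternatives to A; then delete every rule of the form X → Y.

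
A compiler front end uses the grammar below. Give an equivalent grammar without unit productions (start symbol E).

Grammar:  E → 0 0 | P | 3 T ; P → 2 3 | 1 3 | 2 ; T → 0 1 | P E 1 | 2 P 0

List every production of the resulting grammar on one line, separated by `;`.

Unit pairs: E ⇒* {P}.
For each unit pair (A, B), copy every non-unit production of B to A, then drop all unit productions.

E → 0 0 | 3 T | 2 3 | 1 3 | 2; P → 2 3 | 1 3 | 2; T → 0 1 | P E 1 | 2 P 0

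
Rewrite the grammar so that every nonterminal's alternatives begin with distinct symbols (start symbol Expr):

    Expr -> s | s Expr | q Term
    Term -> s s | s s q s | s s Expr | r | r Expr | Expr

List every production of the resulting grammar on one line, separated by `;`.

Expr -> q Term | s Expr1; Term -> Expr | s s Term1 | r Term2; Expr1 -> ε | Expr; Term1 -> ε | q s | Expr; Term2 -> ε | Expr

Expr has alternatives sharing prefix 's': factor to Expr → s Expr1 with Expr1 → ε | Expr.
Term has alternatives sharing prefix 's s': factor to Term → s s Term1 with Term1 → ε | q s | Expr.
Term has alternatives sharing prefix 'r': factor to Term → r Term2 with Term2 → ε | Expr.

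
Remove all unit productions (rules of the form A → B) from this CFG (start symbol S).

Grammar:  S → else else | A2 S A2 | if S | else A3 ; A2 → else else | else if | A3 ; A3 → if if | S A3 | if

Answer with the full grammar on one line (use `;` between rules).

Unit pairs: A2 ⇒* {A3}.
For each unit pair (A, B), copy every non-unit production of B to A, then drop all unit productions.

S → else else | A2 S A2 | if S | else A3; A2 → else else | else if | if if | S A3 | if; A3 → if if | S A3 | if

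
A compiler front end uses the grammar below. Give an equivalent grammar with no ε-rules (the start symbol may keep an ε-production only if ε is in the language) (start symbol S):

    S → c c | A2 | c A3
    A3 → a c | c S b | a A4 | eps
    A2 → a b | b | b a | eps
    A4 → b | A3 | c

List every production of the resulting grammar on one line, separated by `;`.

Nullable nonterminals: {A2, A3, A4, S}.
ε ∈ L(G) since S is nullable, so keep S → ε.
Expand every rule over subsets of its nullable positions: S → c A3 gives c A3 | c. A3 → c S b gives c S b | c b. A3 → a A4 gives a A4 | a.

S → c c | A2 | c A3 | c | ε; A3 → a c | c S b | c b | a A4 | a; A2 → a b | b | b a; A4 → b | A3 | c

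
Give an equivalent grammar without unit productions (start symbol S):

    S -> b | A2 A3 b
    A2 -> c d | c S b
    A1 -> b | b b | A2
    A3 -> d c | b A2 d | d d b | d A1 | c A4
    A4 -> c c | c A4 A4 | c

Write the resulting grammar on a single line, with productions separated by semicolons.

S -> b | A2 A3 b; A2 -> c d | c S b; A1 -> c d | c S b | b | b b; A3 -> d c | b A2 d | d d b | d A1 | c A4; A4 -> c c | c A4 A4 | c

Unit pairs: A1 ⇒* {A2}.
Replace each nonterminal's rules with the union of the non-unit rules of every nonterminal it unit-derives.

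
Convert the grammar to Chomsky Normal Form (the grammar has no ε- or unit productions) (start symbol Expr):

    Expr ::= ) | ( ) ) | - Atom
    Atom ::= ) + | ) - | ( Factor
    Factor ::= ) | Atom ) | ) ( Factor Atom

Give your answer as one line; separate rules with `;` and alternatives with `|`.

Expr ::= ) | X1 Y1 | X3 Atom; Atom ::= X2 X4 | X2 X3 | X1 Factor; Factor ::= ) | Atom X2 | X2 Y2; X1 ::= (; X2 ::= ); X3 ::= -; X4 ::= +; Y1 ::= X2 X2; Y2 ::= X1 Y3; Y3 ::= Factor Atom

Introduce a nonterminal for each terminal appearing in a rule of length ≥ 2: X1 → (, X2 → ), X3 → -, X4 → +.
Binarize each right-hand side of length ≥ 3 by chaining fresh nonterminals (Y1, Y2, …): affected rules were Expr → X1 X2 X2; Factor → X2 X1 Factor Atom.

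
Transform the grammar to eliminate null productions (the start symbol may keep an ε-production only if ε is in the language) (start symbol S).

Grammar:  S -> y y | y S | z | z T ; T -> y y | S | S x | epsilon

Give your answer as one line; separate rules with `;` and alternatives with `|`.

Nullable set = {T}.
ε ∉ L(G), so no ε-production is kept.

S -> y y | y S | z | z T; T -> y y | S | S x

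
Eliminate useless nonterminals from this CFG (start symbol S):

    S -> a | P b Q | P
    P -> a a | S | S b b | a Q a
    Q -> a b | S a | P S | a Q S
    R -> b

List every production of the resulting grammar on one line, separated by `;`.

Generating nonterminals: {P, Q, R, S}.
Reachable from S after that: {P, Q, S}.
Removed useless symbols: {R} and every production mentioning them.

S -> a | P b Q | P; P -> a a | S | S b b | a Q a; Q -> a b | S a | P S | a Q S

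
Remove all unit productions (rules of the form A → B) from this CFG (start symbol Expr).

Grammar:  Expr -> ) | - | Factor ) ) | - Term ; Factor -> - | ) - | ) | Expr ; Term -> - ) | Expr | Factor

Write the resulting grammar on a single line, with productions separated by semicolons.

Expr -> ) | - | Factor ) ) | - Term; Factor -> - | ) - | ) | Factor ) ) | - Term; Term -> - ) | - | ) - | ) | Factor ) ) | - Term

Unit pairs: Factor ⇒* {Expr}; Term ⇒* {Expr, Factor}.
Replace each nonterminal's rules with the union of the non-unit rules of every nonterminal it unit-derives.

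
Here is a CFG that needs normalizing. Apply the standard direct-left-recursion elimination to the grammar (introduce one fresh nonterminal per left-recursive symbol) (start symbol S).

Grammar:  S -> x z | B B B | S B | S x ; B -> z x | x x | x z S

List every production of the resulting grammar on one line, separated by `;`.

S -> x z S' | B B B S'; B -> z x | x x | x z S; S' -> B S' | x S' | eps

Directly left-recursive nonterminal: S.
For S: α = {B, x}, β = {x z, B B B}. Rewrite as S → β S' and S' → α S' | ε.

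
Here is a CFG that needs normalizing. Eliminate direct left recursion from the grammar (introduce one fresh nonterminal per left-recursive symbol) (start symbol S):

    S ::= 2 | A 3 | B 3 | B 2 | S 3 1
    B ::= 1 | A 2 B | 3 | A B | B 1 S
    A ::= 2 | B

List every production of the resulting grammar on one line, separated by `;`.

S, B are directly left-recursive.
For S: α = {3 1}, β = {2, A 3, B 3, B 2}. Rewrite as S → β S' and S' → α S' | ε.
For B: α = {1 S}, β = {1, A 2 B, 3, A B}. Rewrite as B → β B' and B' → α B' | ε.

S ::= 2 S' | A 3 S' | B 3 S' | B 2 S'; B ::= 1 B' | A 2 B B' | 3 B' | A B B'; A ::= 2 | B; S' ::= 3 1 S' | ε; B' ::= 1 S B' | ε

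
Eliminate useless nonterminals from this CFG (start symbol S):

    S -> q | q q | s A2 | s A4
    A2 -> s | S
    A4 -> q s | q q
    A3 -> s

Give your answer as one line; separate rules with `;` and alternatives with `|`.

Generating nonterminals: {A2, A3, A4, S}.
Reachable from S after that: {A2, A4, S}.
Removed useless symbols: {A3} and every production mentioning them.

S -> q | q q | s A2 | s A4; A2 -> s | S; A4 -> q s | q q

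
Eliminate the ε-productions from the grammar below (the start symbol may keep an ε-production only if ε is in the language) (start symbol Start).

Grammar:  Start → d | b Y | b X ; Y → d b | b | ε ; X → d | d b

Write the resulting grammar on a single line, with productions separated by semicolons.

The nullable symbols are {Y}.
ε ∉ L(G), so no ε-production is kept.
For each production, add variants omitting each subset of nullable occurrences: Start → b Y gives b Y | b.

Start → d | b Y | b | b X; Y → d b | b; X → d | d b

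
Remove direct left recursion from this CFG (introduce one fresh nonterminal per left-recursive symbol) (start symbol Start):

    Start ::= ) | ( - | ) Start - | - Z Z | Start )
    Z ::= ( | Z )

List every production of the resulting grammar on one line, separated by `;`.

Start ::= ) Start1 | ( - Start1 | ) Start - Start1 | - Z Z Start1; Z ::= ( Z1; Start1 ::= ) Start1 | epsilon; Z1 ::= ) Z1 | epsilon

Directly left-recursive nonterminals: Start, Z.
For Start: α = {)}, β = {), ( -, ) Start -, - Z Z}. Rewrite as Start → β Start1 and Start1 → α Start1 | ε.
For Z: α = {)}, β = {(}. Rewrite as Z → β Z1 and Z1 → α Z1 | ε.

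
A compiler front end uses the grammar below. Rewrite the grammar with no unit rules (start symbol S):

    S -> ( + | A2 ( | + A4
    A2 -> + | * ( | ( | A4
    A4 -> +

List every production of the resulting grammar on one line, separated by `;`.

Unit pairs: A2 ⇒* {A4}.
For every A with A ⇒* B via unit rules, add B's non-unit alternatives to A; then delete every rule of the form X → Y.

S -> ( + | A2 ( | + A4; A2 -> + | * ( | (; A4 -> +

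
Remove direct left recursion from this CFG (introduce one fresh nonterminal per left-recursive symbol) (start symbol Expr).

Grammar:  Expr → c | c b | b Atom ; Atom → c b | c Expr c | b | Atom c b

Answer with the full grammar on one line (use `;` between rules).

Expr → c | c b | b Atom; Atom → c b Atom1 | c Expr c Atom1 | b Atom1; Atom1 → c b Atom1 | ε

Left recursion appears on Atom.
For Atom: α = {c b}, β = {c b, c Expr c, b}. Rewrite as Atom → β Atom1 and Atom1 → α Atom1 | ε.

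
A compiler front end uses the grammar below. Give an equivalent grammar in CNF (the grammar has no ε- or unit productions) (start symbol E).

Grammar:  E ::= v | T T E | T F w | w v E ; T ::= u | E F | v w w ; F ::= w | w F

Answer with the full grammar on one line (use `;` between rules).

Introduce a nonterminal for each terminal appearing in a rule of length ≥ 2: X1 → w, X2 → v.
Binarize each right-hand side of length ≥ 3 by chaining fresh nonterminals (Y1, Y2, …): affected rules were E → T T E; E → T F X1; E → X1 X2 E; T → X2 X1 X1.

E ::= v | T Y1 | T Y2 | X1 Y3; T ::= u | E F | X2 Y4; F ::= w | X1 F; X1 ::= w; X2 ::= v; Y1 ::= T E; Y2 ::= F X1; Y3 ::= X2 E; Y4 ::= X1 X1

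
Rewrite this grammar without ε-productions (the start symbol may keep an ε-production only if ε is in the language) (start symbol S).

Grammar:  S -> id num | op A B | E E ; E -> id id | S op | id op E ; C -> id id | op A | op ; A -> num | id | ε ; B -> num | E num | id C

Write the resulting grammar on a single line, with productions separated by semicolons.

S -> id num | op A B | op B | E E; E -> id id | S op | id op E; C -> id id | op A | op; A -> num | id; B -> num | E num | id C

Nullable nonterminals: {A}.
ε ∉ L(G), so no ε-production is kept.
For each production, add variants omitting each subset of nullable occurrences: S → op A B gives op A B | op B. C → op A gives op A | op.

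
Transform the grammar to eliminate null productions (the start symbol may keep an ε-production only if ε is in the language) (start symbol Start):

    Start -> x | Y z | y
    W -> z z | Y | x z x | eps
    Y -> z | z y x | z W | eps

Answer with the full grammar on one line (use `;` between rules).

The nullable symbols are {W, Y}.
ε ∉ L(G), so no ε-production is kept.
Expand every rule over subsets of its nullable positions: Start → Y z gives Y z | z.

Start -> x | Y z | z | y; W -> z z | Y | x z x; Y -> z | z y x | z W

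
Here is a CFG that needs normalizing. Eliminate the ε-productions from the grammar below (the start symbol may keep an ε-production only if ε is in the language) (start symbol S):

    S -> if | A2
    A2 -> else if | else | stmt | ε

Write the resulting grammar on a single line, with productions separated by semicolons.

S -> if | A2 | ε; A2 -> else if | else | stmt

Nullable set = {A2, S}.
ε ∈ L(G) since S is nullable, so keep S → ε.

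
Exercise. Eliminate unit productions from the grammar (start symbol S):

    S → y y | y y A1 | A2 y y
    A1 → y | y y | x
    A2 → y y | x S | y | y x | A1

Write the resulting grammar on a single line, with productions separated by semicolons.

S → y y | y y A1 | A2 y y; A1 → y | y y | x; A2 → y y | x S | y | y x | x

Unit pairs: A2 ⇒* {A1}.
For each unit pair (A, B), copy every non-unit production of B to A, then drop all unit productions.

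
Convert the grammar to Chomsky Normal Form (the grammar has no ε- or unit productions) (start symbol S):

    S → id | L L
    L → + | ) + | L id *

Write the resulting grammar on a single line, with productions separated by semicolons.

Introduce a nonterminal for each terminal appearing in a rule of length ≥ 2: X1 → ), X2 → +, X3 → id, X4 → *.
Binarize each right-hand side of length ≥ 3 by chaining fresh nonterminals (Y1, Y2, …): affected rules were L → L X3 X4.

S → id | L L; L → + | X1 X2 | L Y1; X1 → ); X2 → +; X3 → id; X4 → *; Y1 → X3 X4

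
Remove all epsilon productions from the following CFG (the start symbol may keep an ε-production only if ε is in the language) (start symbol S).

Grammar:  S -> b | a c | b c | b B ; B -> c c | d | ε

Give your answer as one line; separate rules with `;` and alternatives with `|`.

Nullable set = {B}.
ε ∉ L(G), so no ε-production is kept.

S -> b | a c | b c | b B; B -> c c | d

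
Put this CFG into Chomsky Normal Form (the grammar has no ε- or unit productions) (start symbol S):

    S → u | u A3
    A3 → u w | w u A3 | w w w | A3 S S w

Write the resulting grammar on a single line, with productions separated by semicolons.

Introduce a nonterminal for each terminal appearing in a rule of length ≥ 2: X1 → u, X2 → w.
Binarize each right-hand side of length ≥ 3 by chaining fresh nonterminals (Y1, Y2, …): affected rules were A3 → X2 X1 A3; A3 → X2 X2 X2; A3 → A3 S S X2.

S → u | X1 A3; A3 → X1 X2 | X2 Y1 | X2 Y2 | A3 Y3; X1 → u; X2 → w; Y1 → X1 A3; Y2 → X2 X2; Y3 → S Y4; Y4 → S X2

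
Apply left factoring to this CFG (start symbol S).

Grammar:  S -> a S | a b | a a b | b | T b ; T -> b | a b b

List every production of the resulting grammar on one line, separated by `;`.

S has alternatives sharing prefix 'a': factor to S → a S' with S' → S | b | a b.

S -> b | T b | a S'; T -> b | a b b; S' -> S | b | a b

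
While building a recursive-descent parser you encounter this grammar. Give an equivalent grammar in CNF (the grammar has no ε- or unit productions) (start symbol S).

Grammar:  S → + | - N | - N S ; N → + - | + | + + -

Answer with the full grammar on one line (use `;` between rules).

S → + | X1 N | X1 Y1; N → X2 X1 | + | X2 Y2; X1 → -; X2 → +; Y1 → N S; Y2 → X2 X1

Introduce a nonterminal for each terminal appearing in a rule of length ≥ 2: X1 → -, X2 → +.
Binarize each right-hand side of length ≥ 3 by chaining fresh nonterminals (Y1, Y2, …): affected rules were S → X1 N S; N → X2 X2 X1.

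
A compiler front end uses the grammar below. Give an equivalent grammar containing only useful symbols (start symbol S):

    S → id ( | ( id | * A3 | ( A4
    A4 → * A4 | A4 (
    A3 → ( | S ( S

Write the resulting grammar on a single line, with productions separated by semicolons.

Generating nonterminals: {A3, S}.
Reachable from S after that: {A3, S}.
Removed useless symbols: {A4} and every production mentioning them.

S → id ( | ( id | * A3; A3 → ( | S ( S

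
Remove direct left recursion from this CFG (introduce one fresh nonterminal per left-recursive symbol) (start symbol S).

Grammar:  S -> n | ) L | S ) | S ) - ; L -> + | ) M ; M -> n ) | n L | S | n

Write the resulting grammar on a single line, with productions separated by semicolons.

S -> n S' | ) L S'; L -> + | ) M; M -> n ) | n L | S | n; S' -> ) S' | ) - S' | epsilon

Directly left-recursive nonterminal: S.
For S: α = {), ) -}, β = {n, ) L}. Rewrite as S → β S' and S' → α S' | ε.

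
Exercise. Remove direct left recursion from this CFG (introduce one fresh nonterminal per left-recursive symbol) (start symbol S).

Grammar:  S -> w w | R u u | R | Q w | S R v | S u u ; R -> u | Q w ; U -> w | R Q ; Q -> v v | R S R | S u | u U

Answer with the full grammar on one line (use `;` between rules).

S is directly left-recursive.
For S: α = {R v, u u}, β = {w w, R u u, R, Q w}. Rewrite as S → β S' and S' → α S' | ε.

S -> w w S' | R u u S' | R S' | Q w S'; R -> u | Q w; U -> w | R Q; Q -> v v | R S R | S u | u U; S' -> R v S' | u u S' | epsilon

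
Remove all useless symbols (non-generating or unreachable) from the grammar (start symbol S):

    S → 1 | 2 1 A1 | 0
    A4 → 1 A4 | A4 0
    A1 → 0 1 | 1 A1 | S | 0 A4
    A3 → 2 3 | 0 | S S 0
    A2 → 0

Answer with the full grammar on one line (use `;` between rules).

Generating nonterminals: {A1, A2, A3, S}.
Reachable from S after that: {A1, S}.
Removed useless symbols: {A2, A3, A4} and every production mentioning them.

S → 1 | 2 1 A1 | 0; A1 → 0 1 | 1 A1 | S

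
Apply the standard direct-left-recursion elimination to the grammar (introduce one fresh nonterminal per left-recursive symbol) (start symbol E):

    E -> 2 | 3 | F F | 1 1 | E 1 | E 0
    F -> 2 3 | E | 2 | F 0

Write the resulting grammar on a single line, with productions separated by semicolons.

Left recursion appears on E, F.
For E: α = {1, 0}, β = {2, 3, F F, 1 1}. Rewrite as E → β E' and E' → α E' | ε.
For F: α = {0}, β = {2 3, E, 2}. Rewrite as F → β F' and F' → α F' | ε.

E -> 2 E' | 3 E' | F F E' | 1 1 E'; F -> 2 3 F' | E F' | 2 F'; E' -> 1 E' | 0 E' | ε; F' -> 0 F' | ε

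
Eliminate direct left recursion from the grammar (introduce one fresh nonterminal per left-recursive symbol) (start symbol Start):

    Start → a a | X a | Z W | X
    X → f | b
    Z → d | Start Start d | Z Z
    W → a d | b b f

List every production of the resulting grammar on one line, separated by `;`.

Start → a a | X a | Z W | X; X → f | b; Z → d Z1 | Start Start d Z1; W → a d | b b f; Z1 → Z Z1 | ε

Z is directly left-recursive.
For Z: α = {Z}, β = {d, Start Start d}. Rewrite as Z → β Z1 and Z1 → α Z1 | ε.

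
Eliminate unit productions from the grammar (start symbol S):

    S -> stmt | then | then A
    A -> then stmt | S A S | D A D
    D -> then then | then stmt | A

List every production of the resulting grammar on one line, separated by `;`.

S -> stmt | then | then A; A -> then stmt | S A S | D A D; D -> then then | then stmt | S A S | D A D

Unit pairs: D ⇒* {A}.
For each unit pair (A, B), copy every non-unit production of B to A, then drop all unit productions.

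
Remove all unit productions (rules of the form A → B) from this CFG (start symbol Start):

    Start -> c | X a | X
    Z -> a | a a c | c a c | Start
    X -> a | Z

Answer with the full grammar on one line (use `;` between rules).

Start -> a | a a c | c a c | c | X a; Z -> a | a a c | c a c | c | X a; X -> a | a a c | c a c | c | X a

Unit pairs: Start ⇒* {X, Z}; X ⇒* {Start, Z}; Z ⇒* {Start, X}.
For every A with A ⇒* B via unit rules, add B's non-unit alternatives to A; then delete every rule of the form X → Y.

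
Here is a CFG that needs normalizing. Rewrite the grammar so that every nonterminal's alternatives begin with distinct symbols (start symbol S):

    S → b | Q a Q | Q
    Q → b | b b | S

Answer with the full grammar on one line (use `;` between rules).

S → b | Q S'; Q → S | b Q'; S' → a Q | ε; Q' → ε | b

S has alternatives sharing prefix 'Q': factor to S → Q S' with S' → a Q | ε.
Q has alternatives sharing prefix 'b': factor to Q → b Q' with Q' → ε | b.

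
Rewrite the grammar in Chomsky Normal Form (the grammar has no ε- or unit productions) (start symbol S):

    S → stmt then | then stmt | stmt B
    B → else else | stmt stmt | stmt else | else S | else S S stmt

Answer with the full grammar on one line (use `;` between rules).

Introduce a nonterminal for each terminal appearing in a rule of length ≥ 2: X1 → stmt, X2 → then, X3 → else.
Binarize each right-hand side of length ≥ 3 by chaining fresh nonterminals (Y1, Y2, …): affected rules were B → X3 S S X1.

S → X1 X2 | X2 X1 | X1 B; B → X3 X3 | X1 X1 | X1 X3 | X3 S | X3 Y1; X1 → stmt; X2 → then; X3 → else; Y1 → S Y2; Y2 → S X1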